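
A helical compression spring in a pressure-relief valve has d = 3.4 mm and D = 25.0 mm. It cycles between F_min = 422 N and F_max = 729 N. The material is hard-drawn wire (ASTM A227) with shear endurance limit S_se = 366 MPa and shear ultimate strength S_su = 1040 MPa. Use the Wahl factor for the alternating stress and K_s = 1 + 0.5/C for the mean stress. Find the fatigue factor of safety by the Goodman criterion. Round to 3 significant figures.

C = D/d = 25.0/3.4 = 7.3529; K_W = (4C−1)/(4C−4)+0.615/C = 1.2017; K_s = 1+0.5/C = 1.0680
F_a = (F_max−F_min)/2 = 153.5 N; F_m = (F_max+F_min)/2 = 575.5 N
τ_a = K_W·8F_aD/(πd³) = 1.2017 × 248.63 = 298.78 MPa
τ_m = K_s·8F_mD/(πd³) = 1.0680 × 932.16 = 995.54 MPa
Goodman: 1/n_f = τ_a/S_se + τ_m/S_su = 298.78/366 + 995.54/1040 = 0.81633 + 0.95725 = 1.7736
n_f = 1/1.7736 = 0.5638

0.564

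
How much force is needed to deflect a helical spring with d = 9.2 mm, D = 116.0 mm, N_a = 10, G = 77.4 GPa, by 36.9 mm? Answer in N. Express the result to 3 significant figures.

k = Gd⁴/(8D³N_a) = (77.4×10³)(9.2⁴)/(8·116.0³·10) = 4.4405 N/mm
F = k·δ = 4.4405 × 36.9 = 163.85 N

164 N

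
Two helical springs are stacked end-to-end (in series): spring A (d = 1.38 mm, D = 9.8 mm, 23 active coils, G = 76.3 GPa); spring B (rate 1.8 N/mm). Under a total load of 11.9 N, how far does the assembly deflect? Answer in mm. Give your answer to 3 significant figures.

k_A = Gd⁴/(8D³N_a) = (76.3×10³)(1.38⁴)/(8·9.8³·23) = 1.5979 N/mm
Series: 1/k_eq = 1/1.5979 + 1/1.8 = 1.1814; k_eq = 0.84646 N/mm
δ = F/k_eq = 11.9/0.84646 = 14.058 mm

14.1 mm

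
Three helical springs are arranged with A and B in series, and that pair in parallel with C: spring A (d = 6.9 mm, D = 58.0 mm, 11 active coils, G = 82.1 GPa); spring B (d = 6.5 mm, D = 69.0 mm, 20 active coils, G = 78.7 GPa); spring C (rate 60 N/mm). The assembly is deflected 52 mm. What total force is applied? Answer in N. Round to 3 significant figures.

3230 N

k_A = Gd⁴/(8D³N_a) = (82.1×10³)(6.9⁴)/(8·58.0³·11) = 10.839 N/mm
k_B = Gd⁴/(8D³N_a) = (78.7×10³)(6.5⁴)/(8·69.0³·20) = 2.6728 N/mm
Springs A,B series: k_AB = 1/(1/10.839+1/2.6728) = 2.144 N/mm; parallel with C: k_eq = 2.144+60 = 62.144 N/mm
F = k_eq·δ = 62.144·52 = 3231.5 N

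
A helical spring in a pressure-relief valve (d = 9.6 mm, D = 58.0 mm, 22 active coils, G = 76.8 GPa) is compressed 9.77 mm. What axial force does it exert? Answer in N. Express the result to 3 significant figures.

k = Gd⁴/(8D³N_a) = (76.8×10³)(9.6⁴)/(8·58.0³·22) = 18.995 N/mm
F = k·δ = 18.995 × 9.77 = 185.59 N

186 N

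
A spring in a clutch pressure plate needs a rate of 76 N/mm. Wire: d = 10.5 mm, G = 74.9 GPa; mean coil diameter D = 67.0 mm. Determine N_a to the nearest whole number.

N_a = Gd⁴/(8D³k) = (74.9×10³ × 10.5⁴)/(8 × 67.0³ × 76)
    = 9.10414e+08 / 1.82864e+08 = 4.979 → 5 coils

5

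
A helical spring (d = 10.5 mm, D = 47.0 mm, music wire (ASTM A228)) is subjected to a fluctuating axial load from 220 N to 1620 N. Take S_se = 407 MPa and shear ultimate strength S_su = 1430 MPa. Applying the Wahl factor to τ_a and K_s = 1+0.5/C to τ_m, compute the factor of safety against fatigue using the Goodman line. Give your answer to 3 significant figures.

3.18

C = D/d = 47.0/10.5 = 4.4762; K_W = (4C−1)/(4C−4)+0.615/C = 1.3531; K_s = 1+0.5/C = 1.1117
F_a = (F_max−F_min)/2 = 700 N; F_m = (F_max+F_min)/2 = 920 N
τ_a = K_W·8F_aD/(πd³) = 1.3531 × 72.372 = 97.929 MPa
τ_m = K_s·8F_mD/(πd³) = 1.1117 × 95.117 = 105.74 MPa
Goodman: 1/n_f = τ_a/S_se + τ_m/S_su = 97.929/407 + 105.74/1430 = 0.24061 + 0.07395 = 0.31456
n_f = 1/0.31456 = 3.179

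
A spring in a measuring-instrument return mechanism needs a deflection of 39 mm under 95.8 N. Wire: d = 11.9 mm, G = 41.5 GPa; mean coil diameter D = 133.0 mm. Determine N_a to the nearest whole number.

Required rate k = F/δ = 95.8/39 = 2.4564 N/mm
N_a = Gd⁴/(8D³k) = (41.5×10³ × 11.9⁴)/(8 × 133.0³ × 2.4564)
    = 8.32216e+08 / 4.62323e+07 = 18 → 18 coils

18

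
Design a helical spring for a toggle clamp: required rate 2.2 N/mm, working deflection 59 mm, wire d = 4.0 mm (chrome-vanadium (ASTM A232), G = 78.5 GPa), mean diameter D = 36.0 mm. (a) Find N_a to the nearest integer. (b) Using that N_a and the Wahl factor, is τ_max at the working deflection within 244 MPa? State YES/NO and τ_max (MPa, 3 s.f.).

N_a = Gd⁴/(8D³k) = (78.5×10³)(4.0⁴)/(8·36.0³·2.2) = 24.47 → N_a = 24
Actual rate k = Gd⁴/(8D³·24) = 2.2434 N/mm
Working load F = kδ = 2.2434·59 = 132.36 N
C = 36.0/4.0 = 9.0000; K_W = (4C−1)/(4C−4)+0.615/C = 1.1621
τ_max = K_W·8FD/(πd³) = 1.1621·189.59 = 220.32 MPa
τ_max ≤ 244 MPa → acceptable

(a) 24 coils; (b) YES, τ_max = 220 MPa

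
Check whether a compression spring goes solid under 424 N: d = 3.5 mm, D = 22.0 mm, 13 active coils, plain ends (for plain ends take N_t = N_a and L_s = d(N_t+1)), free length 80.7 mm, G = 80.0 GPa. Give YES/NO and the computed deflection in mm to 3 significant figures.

YES, δ = 39.1 mm

k = Gd⁴/(8D³N_a) = (80.0×10³)(3.5⁴)/(8·22.0³·13) = 10.841 N/mm
N_t = 13; L_s = 3.5·14 = 49 mm; δ_solid = L₀ − L_s = 80.7 − 49 = 31.7 mm
δ = F/k = 424/10.841 = 39.112 mm
δ ≥ δ_solid → spring goes solid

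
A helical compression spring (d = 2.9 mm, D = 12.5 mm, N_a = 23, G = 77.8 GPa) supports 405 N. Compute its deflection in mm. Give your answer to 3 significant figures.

26.5 mm

k = Gd⁴/(8D³N_a) = (77.8×10³)(2.9⁴)/(8·12.5³·23) = 15.312 N/mm
δ = F/k = 405 / 15.312 = 26.45 mm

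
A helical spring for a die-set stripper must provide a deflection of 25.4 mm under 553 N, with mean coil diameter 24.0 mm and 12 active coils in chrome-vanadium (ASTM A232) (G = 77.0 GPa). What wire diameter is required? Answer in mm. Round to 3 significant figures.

Required rate k = F/δ = 553/25.4 = 21.772 N/mm
d = (8D³N_a·k / G)^(1/4) = (8·24.0³·12·21.772 / (77.0×10³))^0.25
  = (375.24)^0.25 = 4.4013 mm

4.40 mm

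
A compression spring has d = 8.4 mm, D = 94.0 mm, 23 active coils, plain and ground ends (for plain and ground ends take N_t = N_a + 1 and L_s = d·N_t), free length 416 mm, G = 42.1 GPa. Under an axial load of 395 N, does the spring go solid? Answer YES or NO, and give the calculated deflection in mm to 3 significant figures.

k = Gd⁴/(8D³N_a) = (42.1×10³)(8.4⁴)/(8·94.0³·23) = 1.3715 N/mm
N_t = 24; L_s = 8.4·24 = 201.6 mm; δ_solid = L₀ − L_s = 416 − 201.6 = 214.4 mm
δ = F/k = 395/1.3715 = 288 mm
δ ≥ δ_solid → spring goes solid

YES, δ = 288 mm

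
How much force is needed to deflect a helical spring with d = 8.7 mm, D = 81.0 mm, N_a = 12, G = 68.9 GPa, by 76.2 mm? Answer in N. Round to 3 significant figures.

590 N

k = Gd⁴/(8D³N_a) = (68.9×10³)(8.7⁴)/(8·81.0³·12) = 7.737 N/mm
F = k·δ = 7.737 × 76.2 = 589.56 N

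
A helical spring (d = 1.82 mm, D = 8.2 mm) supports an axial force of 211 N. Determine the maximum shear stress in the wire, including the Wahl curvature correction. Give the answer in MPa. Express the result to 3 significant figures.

987 MPa

Spring index C = D/d = 8.2/1.82 = 4.5055
K_W = (4C−1)/(4C−4) + 0.615/C = 17.022/14.022 + 0.1365 = 1.3504
τ₀ = 8FD/(πd³) = 8·211·8.2/(π·1.82³) = 13841.6/18.939 = 730.84 MPa
τ_max = K·τ₀ = 1.3504 × 730.84 = 986.96 MPa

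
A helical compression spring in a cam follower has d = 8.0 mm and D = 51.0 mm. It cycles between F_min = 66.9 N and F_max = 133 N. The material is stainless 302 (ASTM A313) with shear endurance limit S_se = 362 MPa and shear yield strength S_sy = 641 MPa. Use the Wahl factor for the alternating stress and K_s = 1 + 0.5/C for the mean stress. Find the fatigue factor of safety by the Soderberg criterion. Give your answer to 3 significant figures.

14.0

C = D/d = 51.0/8.0 = 6.3750; K_W = (4C−1)/(4C−4)+0.615/C = 1.2360; K_s = 1+0.5/C = 1.0784
F_a = (F_max−F_min)/2 = 33.05 N; F_m = (F_max+F_min)/2 = 99.95 N
τ_a = K_W·8F_aD/(πd³) = 1.2360 × 8.3832 = 10.362 MPa
τ_m = K_s·8F_mD/(πd³) = 1.0784 × 25.353 = 27.341 MPa
Soderberg: 1/n_f = τ_a/S_se + τ_m/S_sy = 10.362/362 + 27.341/641 = 0.02862 + 0.04265 = 0.071277
n_f = 1/0.071277 = 14.03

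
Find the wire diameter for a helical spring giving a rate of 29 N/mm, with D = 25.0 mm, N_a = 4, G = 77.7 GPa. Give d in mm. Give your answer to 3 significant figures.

3.70 mm

d = (8D³N_a·k / G)^(1/4) = (8·25.0³·4·29 / (77.7×10³))^0.25
  = (186.62)^0.25 = 3.6960 mm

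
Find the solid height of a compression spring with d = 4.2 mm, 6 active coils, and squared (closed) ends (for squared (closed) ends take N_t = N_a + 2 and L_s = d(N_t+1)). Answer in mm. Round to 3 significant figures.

squared (closed) ends: N_t = N_a + 2 = 6 + 2 = 8
L_s = d·(N_t+1) = 4.2 × 9 = 37.8 mm

37.8 mm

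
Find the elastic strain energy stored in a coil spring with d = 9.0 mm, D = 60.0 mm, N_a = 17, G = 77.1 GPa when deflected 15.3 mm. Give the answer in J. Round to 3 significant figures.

k = Gd⁴/(8D³N_a) = (77.1×10³)(9.0⁴)/(8·60.0³·17) = 17.22 N/mm
U = ½kδ² = 0.5 × 17.22 × 15.3² = 2015.5 N·mm = 2.0155 J

2.02 J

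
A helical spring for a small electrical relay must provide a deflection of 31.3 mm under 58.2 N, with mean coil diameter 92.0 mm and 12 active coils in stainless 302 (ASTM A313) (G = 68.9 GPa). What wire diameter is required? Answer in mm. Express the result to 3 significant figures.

6.70 mm

Required rate k = F/δ = 58.2/31.3 = 1.8594 N/mm
d = (8D³N_a·k / G)^(1/4) = (8·92.0³·12·1.8594 / (68.9×10³))^0.25
  = (2017.4)^0.25 = 6.7019 mm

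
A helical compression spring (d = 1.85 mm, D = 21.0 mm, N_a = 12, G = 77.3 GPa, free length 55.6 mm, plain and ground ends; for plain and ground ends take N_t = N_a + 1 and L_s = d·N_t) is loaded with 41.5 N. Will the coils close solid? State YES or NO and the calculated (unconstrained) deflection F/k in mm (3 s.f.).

YES, δ = 40.7 mm

k = Gd⁴/(8D³N_a) = (77.3×10³)(1.85⁴)/(8·21.0³·12) = 1.0184 N/mm
N_t = 13; L_s = 1.85·13 = 24.05 mm; δ_solid = L₀ − L_s = 55.6 − 24.05 = 31.55 mm
δ = F/k = 41.5/1.0184 = 40.748 mm
δ ≥ δ_solid → spring goes solid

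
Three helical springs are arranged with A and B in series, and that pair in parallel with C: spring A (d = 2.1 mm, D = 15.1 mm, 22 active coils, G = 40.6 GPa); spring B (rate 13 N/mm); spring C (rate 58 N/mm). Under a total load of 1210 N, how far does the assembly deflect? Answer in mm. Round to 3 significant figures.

20.4 mm

k_A = Gd⁴/(8D³N_a) = (40.6×10³)(2.1⁴)/(8·15.1³·22) = 1.303 N/mm
Springs A,B series: k_AB = 1/(1/1.303+1/13) = 1.1843 N/mm; parallel with C: k_eq = 1.1843+58 = 59.184 N/mm
δ = F/k_eq = 1210/59.184 = 20.445 mm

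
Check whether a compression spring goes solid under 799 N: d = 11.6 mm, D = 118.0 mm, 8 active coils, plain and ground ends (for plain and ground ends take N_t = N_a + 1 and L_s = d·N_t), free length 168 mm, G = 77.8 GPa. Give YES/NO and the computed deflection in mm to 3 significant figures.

k = Gd⁴/(8D³N_a) = (77.8×10³)(11.6⁴)/(8·118.0³·8) = 13.396 N/mm
N_t = 9; L_s = 11.6·9 = 104.4 mm; δ_solid = L₀ − L_s = 168 − 104.4 = 63.6 mm
δ = F/k = 799/13.396 = 59.643 mm
δ < δ_solid → spring does not go solid

NO, δ = 59.6 mm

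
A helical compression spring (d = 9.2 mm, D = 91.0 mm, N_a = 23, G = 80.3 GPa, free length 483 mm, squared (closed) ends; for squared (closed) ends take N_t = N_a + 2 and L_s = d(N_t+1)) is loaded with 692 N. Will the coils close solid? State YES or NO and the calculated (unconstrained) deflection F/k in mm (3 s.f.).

k = Gd⁴/(8D³N_a) = (80.3×10³)(9.2⁴)/(8·91.0³·23) = 4.1488 N/mm
N_t = 25; L_s = 9.2·26 = 239.2 mm; δ_solid = L₀ − L_s = 483 − 239.2 = 243.8 mm
δ = F/k = 692/4.1488 = 166.79 mm
δ < δ_solid → spring does not go solid

NO, δ = 167 mm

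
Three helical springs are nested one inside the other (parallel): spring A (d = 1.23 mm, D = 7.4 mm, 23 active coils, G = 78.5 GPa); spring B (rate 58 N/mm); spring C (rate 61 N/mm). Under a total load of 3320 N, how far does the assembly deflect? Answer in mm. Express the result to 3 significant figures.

k_A = Gd⁴/(8D³N_a) = (78.5×10³)(1.23⁴)/(8·7.4³·23) = 2.4098 N/mm
Parallel: k_eq = 2.4098 + 58 + 61 = 121.41 N/mm
δ = F/k_eq = 3320/121.41 = 27.345 mm

27.3 mm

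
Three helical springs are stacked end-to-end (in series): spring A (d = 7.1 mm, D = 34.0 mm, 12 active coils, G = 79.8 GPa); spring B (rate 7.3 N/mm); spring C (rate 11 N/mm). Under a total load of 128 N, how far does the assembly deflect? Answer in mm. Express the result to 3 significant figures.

31.6 mm

k_A = Gd⁴/(8D³N_a) = (79.8×10³)(7.1⁴)/(8·34.0³·12) = 53.744 N/mm
Series: 1/k_eq = 1/53.744 + 1/7.3 + 1/11 = 0.2465; k_eq = 4.0568 N/mm
δ = F/k_eq = 128/4.0568 = 31.552 mm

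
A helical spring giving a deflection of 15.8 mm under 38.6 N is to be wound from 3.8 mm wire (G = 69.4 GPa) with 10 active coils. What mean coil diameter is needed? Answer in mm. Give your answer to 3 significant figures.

Required rate k = F/δ = 38.6/15.8 = 2.443 N/mm
D = (Gd⁴/(8N_a·k))^(1/3) = (69.4×10³·3.8⁴/(8·10·2.443))^(1/3)
  = (74041.2)^(1/3) = 41.9912 mm

42.0 mm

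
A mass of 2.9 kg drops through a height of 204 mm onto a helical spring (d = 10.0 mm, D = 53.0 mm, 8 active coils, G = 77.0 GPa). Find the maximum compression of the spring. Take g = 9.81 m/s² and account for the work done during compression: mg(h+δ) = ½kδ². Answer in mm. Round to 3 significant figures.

k = Gd⁴/(8D³N_a) = (77.0×10³)(10.0⁴)/(8·53.0³·8) = 80.813 N/mm
W = mg = 2.9 × 9.81 = 28.449 N
½kδ² − Wδ − Wh = 0 → δ = (W + √(W² + 2kWh))/k
δ = (28.449 + √(809.35 + 938016))/80.813 = (28.449 + 968.93)/80.813 = 12.342 mm

12.3 mm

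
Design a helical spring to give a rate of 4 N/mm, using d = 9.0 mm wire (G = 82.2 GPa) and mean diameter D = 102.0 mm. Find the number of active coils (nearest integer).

16

N_a = Gd⁴/(8D³k) = (82.2×10³ × 9.0⁴)/(8 × 102.0³ × 4)
    = 5.39314e+08 / 3.39587e+07 = 15.88 → 16 coils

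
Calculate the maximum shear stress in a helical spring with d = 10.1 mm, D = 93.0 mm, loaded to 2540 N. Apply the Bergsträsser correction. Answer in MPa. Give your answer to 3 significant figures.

670 MPa

Spring index C = D/d = 93.0/10.1 = 9.2079
K_B = (4C+2)/(4C−3) = 38.832/33.832 = 1.1478
τ₀ = 8FD/(πd³) = 8·2540·93.0/(π·10.1³) = 1.88976e+06/3236.8 = 583.84 MPa
τ_max = K·τ₀ = 1.1478 × 583.84 = 670.12 MPa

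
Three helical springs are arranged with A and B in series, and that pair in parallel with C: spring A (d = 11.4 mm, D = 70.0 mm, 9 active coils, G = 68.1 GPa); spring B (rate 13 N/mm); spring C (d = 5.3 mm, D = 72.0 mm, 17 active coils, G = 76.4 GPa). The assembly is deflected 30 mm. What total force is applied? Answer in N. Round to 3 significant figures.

k_A = Gd⁴/(8D³N_a) = (68.1×10³)(11.4⁴)/(8·70.0³·9) = 46.574 N/mm
k_C = Gd⁴/(8D³N_a) = (76.4×10³)(5.3⁴)/(8·72.0³·17) = 1.1876 N/mm
Springs A,B series: k_AB = 1/(1/46.574+1/13) = 10.163 N/mm; parallel with C: k_eq = 10.163+1.1876 = 11.351 N/mm
F = k_eq·δ = 11.351·30 = 340.52 N

341 N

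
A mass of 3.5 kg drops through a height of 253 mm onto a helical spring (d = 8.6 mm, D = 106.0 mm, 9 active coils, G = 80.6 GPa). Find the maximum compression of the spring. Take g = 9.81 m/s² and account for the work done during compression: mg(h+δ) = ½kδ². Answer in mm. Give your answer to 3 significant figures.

65.2 mm

k = Gd⁴/(8D³N_a) = (80.6×10³)(8.6⁴)/(8·106.0³·9) = 5.1414 N/mm
W = mg = 3.5 × 9.81 = 34.335 N
½kδ² − Wδ − Wh = 0 → δ = (W + √(W² + 2kWh))/k
δ = (34.335 + √(1178.9 + 89323.6))/5.1414 = (34.335 + 300.84)/5.1414 = 65.191 mm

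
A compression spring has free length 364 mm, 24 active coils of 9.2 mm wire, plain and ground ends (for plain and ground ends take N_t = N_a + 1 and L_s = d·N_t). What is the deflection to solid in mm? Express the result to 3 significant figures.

134 mm

N_t = 25; L_s = 9.2·25 = 230 mm
δ_solid = L₀ − L_s = 364 − 230 = 134 mm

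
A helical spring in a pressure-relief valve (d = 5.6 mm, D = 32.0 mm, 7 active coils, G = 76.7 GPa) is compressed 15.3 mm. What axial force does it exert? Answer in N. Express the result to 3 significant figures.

k = Gd⁴/(8D³N_a) = (76.7×10³)(5.6⁴)/(8·32.0³·7) = 41.106 N/mm
F = k·δ = 41.106 × 15.3 = 628.93 N

629 N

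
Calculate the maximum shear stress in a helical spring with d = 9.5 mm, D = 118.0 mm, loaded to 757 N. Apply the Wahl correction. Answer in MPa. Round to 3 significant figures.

Spring index C = D/d = 118.0/9.5 = 12.4211
K_W = (4C−1)/(4C−4) + 0.615/C = 48.684/45.684 + 0.0495 = 1.1152
τ₀ = 8FD/(πd³) = 8·757·118.0/(π·9.5³) = 714608/2693.5 = 265.31 MPa
τ_max = K·τ₀ = 1.1152 × 265.31 = 295.86 MPa

296 MPa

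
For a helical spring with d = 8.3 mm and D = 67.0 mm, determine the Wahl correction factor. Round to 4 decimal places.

C = D/d = 67.0/8.3 = 8.0723
K_W = (4C−1)/(4C−4) + 0.615/C = 31.289/28.289 + 0.0762 = 1.1822

1.1822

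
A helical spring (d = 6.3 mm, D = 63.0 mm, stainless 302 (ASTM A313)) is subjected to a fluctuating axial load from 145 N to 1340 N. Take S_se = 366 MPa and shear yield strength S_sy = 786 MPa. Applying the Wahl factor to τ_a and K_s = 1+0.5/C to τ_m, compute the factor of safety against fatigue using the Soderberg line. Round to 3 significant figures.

0.545

C = D/d = 63.0/6.3 = 10.0000; K_W = (4C−1)/(4C−4)+0.615/C = 1.1448; K_s = 1+0.5/C = 1.0500
F_a = (F_max−F_min)/2 = 597.5 N; F_m = (F_max+F_min)/2 = 742.5 N
τ_a = K_W·8F_aD/(πd³) = 1.1448 × 383.35 = 438.87 MPa
τ_m = K_s·8F_mD/(πd³) = 1.0500 × 476.38 = 500.2 MPa
Soderberg: 1/n_f = τ_a/S_se + τ_m/S_sy = 438.87/366 + 500.2/786 = 1.19911 + 0.63639 = 1.8355
n_f = 1/1.8355 = 0.5448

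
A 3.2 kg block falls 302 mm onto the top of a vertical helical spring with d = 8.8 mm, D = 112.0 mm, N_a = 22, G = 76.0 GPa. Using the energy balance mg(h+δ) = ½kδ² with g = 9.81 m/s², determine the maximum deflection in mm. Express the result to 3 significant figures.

k = Gd⁴/(8D³N_a) = (76.0×10³)(8.8⁴)/(8·112.0³·22) = 1.8432 N/mm
W = mg = 3.2 × 9.81 = 31.392 N
½kδ² − Wδ − Wh = 0 → δ = (W + √(W² + 2kWh))/k
δ = (31.392 + √(985.46 + 34948.9))/1.8432 = (31.392 + 189.56)/1.8432 = 119.87 mm

120 mm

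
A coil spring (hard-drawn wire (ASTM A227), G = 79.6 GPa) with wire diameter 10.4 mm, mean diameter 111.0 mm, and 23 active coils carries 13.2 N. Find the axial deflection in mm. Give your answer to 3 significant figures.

3.57 mm

k = Gd⁴/(8D³N_a) = (79.6×10³)(10.4⁴)/(8·111.0³·23) = 3.7005 N/mm
δ = F/k = 13.2 / 3.7005 = 3.5671 mm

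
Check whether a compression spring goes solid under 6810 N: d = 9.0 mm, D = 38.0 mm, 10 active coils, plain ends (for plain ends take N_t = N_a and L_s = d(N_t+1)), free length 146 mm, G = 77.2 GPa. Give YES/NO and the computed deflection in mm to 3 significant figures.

YES, δ = 59.0 mm

k = Gd⁴/(8D³N_a) = (77.2×10³)(9.0⁴)/(8·38.0³·10) = 115.38 N/mm
N_t = 10; L_s = 9.0·11 = 99 mm; δ_solid = L₀ − L_s = 146 − 99 = 47 mm
δ = F/k = 6810/115.38 = 59.02 mm
δ ≥ δ_solid → spring goes solid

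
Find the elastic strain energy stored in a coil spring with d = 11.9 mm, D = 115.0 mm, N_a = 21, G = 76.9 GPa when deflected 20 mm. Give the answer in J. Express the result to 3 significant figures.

1.21 J

k = Gd⁴/(8D³N_a) = (76.9×10³)(11.9⁴)/(8·115.0³·21) = 6.0355 N/mm
U = ½kδ² = 0.5 × 6.0355 × 20² = 1207.1 N·mm = 1.2071 J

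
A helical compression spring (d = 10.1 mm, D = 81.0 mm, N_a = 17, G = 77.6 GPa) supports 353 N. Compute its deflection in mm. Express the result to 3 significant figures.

k = Gd⁴/(8D³N_a) = (77.6×10³)(10.1⁴)/(8·81.0³·17) = 11.173 N/mm
δ = F/k = 353 / 11.173 = 31.595 mm

31.6 mm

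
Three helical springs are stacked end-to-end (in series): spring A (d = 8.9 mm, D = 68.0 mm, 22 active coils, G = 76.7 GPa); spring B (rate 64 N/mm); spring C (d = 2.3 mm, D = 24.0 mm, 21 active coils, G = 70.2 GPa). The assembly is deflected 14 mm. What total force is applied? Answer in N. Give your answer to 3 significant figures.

10.7 N

k_A = Gd⁴/(8D³N_a) = (76.7×10³)(8.9⁴)/(8·68.0³·22) = 8.6959 N/mm
k_C = Gd⁴/(8D³N_a) = (70.2×10³)(2.3⁴)/(8·24.0³·21) = 0.84587 N/mm
Series: 1/k_eq = 1/8.6959 + 1/64 + 1/0.84587 = 1.3128; k_eq = 0.76171 N/mm
F = k_eq·δ = 0.76171·14 = 10.664 N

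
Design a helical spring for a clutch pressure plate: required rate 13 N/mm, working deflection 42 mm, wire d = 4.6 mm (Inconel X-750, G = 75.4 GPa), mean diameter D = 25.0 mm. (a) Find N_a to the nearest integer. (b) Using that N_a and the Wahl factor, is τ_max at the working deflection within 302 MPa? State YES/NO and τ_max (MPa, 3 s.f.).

N_a = Gd⁴/(8D³k) = (75.4×10³)(4.6⁴)/(8·25.0³·13) = 20.78 → N_a = 21
Actual rate k = Gd⁴/(8D³·21) = 12.861 N/mm
Working load F = kδ = 12.861·42 = 540.16 N
C = 25.0/4.6 = 5.4348; K_W = (4C−1)/(4C−4)+0.615/C = 1.2823
τ_max = K_W·8FD/(πd³) = 1.2823·353.29 = 453.01 MPa
τ_max > 302 MPa → exceeds allowable

(a) 21 coils; (b) NO, τ_max = 453 MPa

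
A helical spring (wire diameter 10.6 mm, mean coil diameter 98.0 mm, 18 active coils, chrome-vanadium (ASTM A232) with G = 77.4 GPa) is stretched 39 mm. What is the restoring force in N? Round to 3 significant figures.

281 N

k = Gd⁴/(8D³N_a) = (77.4×10³)(10.6⁴)/(8·98.0³·18) = 7.2098 N/mm
F = k·δ = 7.2098 × 39 = 281.18 N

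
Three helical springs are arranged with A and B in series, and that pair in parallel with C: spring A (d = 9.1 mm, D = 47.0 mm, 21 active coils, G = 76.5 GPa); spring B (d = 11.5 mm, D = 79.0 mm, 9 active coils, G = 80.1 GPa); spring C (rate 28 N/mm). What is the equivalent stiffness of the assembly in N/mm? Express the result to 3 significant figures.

45.1 N/mm

k_A = Gd⁴/(8D³N_a) = (76.5×10³)(9.1⁴)/(8·47.0³·21) = 30.076 N/mm
k_B = Gd⁴/(8D³N_a) = (80.1×10³)(11.5⁴)/(8·79.0³·9) = 39.465 N/mm
Springs A,B series: k_AB = 1/(1/30.076+1/39.465) = 17.068 N/mm; parallel with C: k_eq = 17.068+28 = 45.068 N/mm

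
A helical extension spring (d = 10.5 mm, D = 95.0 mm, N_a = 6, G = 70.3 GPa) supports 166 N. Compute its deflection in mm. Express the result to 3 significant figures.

7.99 mm

k = Gd⁴/(8D³N_a) = (70.3×10³)(10.5⁴)/(8·95.0³·6) = 20.763 N/mm
δ = F/k = 166 / 20.763 = 7.9948 mm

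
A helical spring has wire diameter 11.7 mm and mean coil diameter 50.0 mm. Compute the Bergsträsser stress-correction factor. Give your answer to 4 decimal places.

C = D/d = 50.0/11.7 = 4.2735
K_B = (4C+2)/(4C−3) = 19.094/14.094 = 1.3548

1.3548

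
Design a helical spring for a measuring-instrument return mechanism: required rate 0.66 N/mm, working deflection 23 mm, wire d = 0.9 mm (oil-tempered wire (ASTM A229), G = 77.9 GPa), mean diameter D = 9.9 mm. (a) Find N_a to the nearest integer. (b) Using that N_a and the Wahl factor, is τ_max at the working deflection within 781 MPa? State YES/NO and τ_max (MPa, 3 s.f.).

(a) 10 coils; (b) YES, τ_max = 592 MPa

N_a = Gd⁴/(8D³k) = (77.9×10³)(0.9⁴)/(8·9.9³·0.66) = 9.976 → N_a = 10
Actual rate k = Gd⁴/(8D³·10) = 0.65843 N/mm
Working load F = kδ = 0.65843·23 = 15.144 N
C = 9.9/0.9 = 11.0000; K_W = (4C−1)/(4C−4)+0.615/C = 1.1309
τ_max = K_W·8FD/(πd³) = 1.1309·523.71 = 592.26 MPa
τ_max ≤ 781 MPa → acceptable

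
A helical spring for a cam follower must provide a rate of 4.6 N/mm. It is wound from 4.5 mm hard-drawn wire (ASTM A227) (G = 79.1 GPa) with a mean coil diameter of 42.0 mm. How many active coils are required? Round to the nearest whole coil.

12

N_a = Gd⁴/(8D³k) = (79.1×10³ × 4.5⁴)/(8 × 42.0³ × 4.6)
    = 3.24359e+07 / 2.72644e+06 = 11.9 → 12 coils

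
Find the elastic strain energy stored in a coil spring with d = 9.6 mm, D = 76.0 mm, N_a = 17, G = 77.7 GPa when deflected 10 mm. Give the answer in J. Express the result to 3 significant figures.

0.553 J

k = Gd⁴/(8D³N_a) = (77.7×10³)(9.6⁴)/(8·76.0³·17) = 11.054 N/mm
U = ½kδ² = 0.5 × 11.054 × 10² = 552.71 N·mm = 0.55271 J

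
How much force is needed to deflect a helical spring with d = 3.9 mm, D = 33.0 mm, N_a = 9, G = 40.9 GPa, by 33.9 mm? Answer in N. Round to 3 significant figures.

k = Gd⁴/(8D³N_a) = (40.9×10³)(3.9⁴)/(8·33.0³·9) = 3.6569 N/mm
F = k·δ = 3.6569 × 33.9 = 123.97 N

124 N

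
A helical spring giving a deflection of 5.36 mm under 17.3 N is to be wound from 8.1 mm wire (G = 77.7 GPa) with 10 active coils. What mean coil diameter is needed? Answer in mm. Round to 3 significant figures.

Required rate k = F/δ = 17.3/5.36 = 3.2276 N/mm
D = (Gd⁴/(8N_a·k))^(1/3) = (77.7×10³·8.1⁴/(8·10·3.2276))^(1/3)
  = (1.29536e+06)^(1/3) = 109.0092 mm

109 mm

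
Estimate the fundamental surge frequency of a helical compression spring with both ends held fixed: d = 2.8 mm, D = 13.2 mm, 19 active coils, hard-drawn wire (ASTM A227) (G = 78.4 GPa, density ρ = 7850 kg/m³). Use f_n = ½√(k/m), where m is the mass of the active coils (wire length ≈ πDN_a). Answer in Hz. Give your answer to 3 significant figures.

k = Gd⁴/(8D³N_a) = (78.4×10³)(2.8⁴)/(8·13.2³·19) = 13.784 N/mm = 13784 N/m
Wire length L = πDN_a = π·13.2·19 = 787.91 mm
m = ρ·(πd²/4)·L = 7850 × 6.1575×10⁻⁶ m² × 0.78791 m = 0.038085 kg
f_n = ½√(k/m) = 0.5·√(13784/0.038085) = 0.5·√(3.6193e+05) = 300.8 Hz

301 Hz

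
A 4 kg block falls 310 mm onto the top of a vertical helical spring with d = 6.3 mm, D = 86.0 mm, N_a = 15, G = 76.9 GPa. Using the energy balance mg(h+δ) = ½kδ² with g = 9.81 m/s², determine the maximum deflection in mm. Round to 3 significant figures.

k = Gd⁴/(8D³N_a) = (76.9×10³)(6.3⁴)/(8·86.0³·15) = 1.5871 N/mm
W = mg = 4 × 9.81 = 39.24 N
½kδ² − Wδ − Wh = 0 → δ = (W + √(W² + 2kWh))/k
δ = (39.24 + √(1539.8 + 38612.9))/1.5871 = (39.24 + 200.38)/1.5871 = 150.98 mm

151 mm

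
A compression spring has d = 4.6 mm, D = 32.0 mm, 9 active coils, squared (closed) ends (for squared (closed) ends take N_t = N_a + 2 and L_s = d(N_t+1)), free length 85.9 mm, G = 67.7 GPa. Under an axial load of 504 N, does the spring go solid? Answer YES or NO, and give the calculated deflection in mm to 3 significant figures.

YES, δ = 39.2 mm

k = Gd⁴/(8D³N_a) = (67.7×10³)(4.6⁴)/(8·32.0³·9) = 12.848 N/mm
N_t = 11; L_s = 4.6·12 = 55.2 mm; δ_solid = L₀ − L_s = 85.9 − 55.2 = 30.7 mm
δ = F/k = 504/12.848 = 39.228 mm
δ ≥ δ_solid → spring goes solid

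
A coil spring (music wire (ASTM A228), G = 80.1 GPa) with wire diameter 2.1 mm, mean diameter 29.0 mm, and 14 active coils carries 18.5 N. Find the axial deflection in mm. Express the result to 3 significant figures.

32.4 mm

k = Gd⁴/(8D³N_a) = (80.1×10³)(2.1⁴)/(8·29.0³·14) = 0.57029 N/mm
δ = F/k = 18.5 / 0.57029 = 32.439 mm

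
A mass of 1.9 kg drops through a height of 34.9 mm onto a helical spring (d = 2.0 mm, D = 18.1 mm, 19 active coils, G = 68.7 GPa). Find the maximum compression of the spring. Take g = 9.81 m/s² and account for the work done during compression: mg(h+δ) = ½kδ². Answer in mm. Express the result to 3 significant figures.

51.3 mm

k = Gd⁴/(8D³N_a) = (68.7×10³)(2.0⁴)/(8·18.1³·19) = 1.2195 N/mm
W = mg = 1.9 × 9.81 = 18.639 N
½kδ² − Wδ − Wh = 0 → δ = (W + √(W² + 2kWh))/k
δ = (18.639 + √(347.41 + 1586.63))/1.2195 = (18.639 + 43.978)/1.2195 = 51.344 mm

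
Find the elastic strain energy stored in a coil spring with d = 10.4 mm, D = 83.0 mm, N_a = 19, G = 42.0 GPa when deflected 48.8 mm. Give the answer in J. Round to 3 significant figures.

k = Gd⁴/(8D³N_a) = (42.0×10³)(10.4⁴)/(8·83.0³·19) = 5.6533 N/mm
U = ½kδ² = 0.5 × 5.6533 × 48.8² = 6731.5 N·mm = 6.7315 J

6.73 J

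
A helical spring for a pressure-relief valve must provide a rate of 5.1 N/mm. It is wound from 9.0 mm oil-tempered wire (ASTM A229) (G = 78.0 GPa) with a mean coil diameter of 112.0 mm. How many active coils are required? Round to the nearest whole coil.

N_a = Gd⁴/(8D³k) = (78.0×10³ × 9.0⁴)/(8 × 112.0³ × 5.1)
    = 5.11758e+08 / 5.73211e+07 = 8.928 → 9 coils

9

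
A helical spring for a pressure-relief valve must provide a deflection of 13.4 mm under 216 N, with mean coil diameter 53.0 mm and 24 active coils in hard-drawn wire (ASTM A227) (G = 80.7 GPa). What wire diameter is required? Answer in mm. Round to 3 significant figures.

Required rate k = F/δ = 216/13.4 = 16.119 N/mm
d = (8D³N_a·k / G)^(1/4) = (8·53.0³·24·16.119 / (80.7×10³))^0.25
  = (5709.6)^0.25 = 8.6926 mm

8.69 mm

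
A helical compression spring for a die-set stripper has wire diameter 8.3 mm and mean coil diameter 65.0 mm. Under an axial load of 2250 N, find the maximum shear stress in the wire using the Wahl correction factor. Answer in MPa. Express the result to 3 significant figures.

774 MPa

Spring index C = D/d = 65.0/8.3 = 7.8313
K_W = (4C−1)/(4C−4) + 0.615/C = 30.325/27.325 + 0.0785 = 1.1883
τ₀ = 8FD/(πd³) = 8·2250·65.0/(π·8.3³) = 1.17e+06/1796.3 = 651.33 MPa
τ_max = K·τ₀ = 1.1883 × 651.33 = 773.99 MPa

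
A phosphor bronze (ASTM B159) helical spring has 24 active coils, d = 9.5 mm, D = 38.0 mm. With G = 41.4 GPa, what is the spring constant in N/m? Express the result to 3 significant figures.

32000 N/m

k = Gd⁴/(8D³N_a) = (41.4×10³ × 9.5⁴) / (8 × 38.0³ × 24)
  = 3.37206e+08 / 1.05354e+07 = 32.007 N/mm = 32007 N/m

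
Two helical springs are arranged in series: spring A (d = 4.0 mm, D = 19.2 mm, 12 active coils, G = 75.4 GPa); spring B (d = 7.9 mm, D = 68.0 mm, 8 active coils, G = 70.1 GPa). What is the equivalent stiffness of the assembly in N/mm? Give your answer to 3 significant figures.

k_A = Gd⁴/(8D³N_a) = (75.4×10³)(4.0⁴)/(8·19.2³·12) = 28.408 N/mm
k_B = Gd⁴/(8D³N_a) = (70.1×10³)(7.9⁴)/(8·68.0³·8) = 13.568 N/mm
Series: 1/k_eq = 1/28.408 + 1/13.568 = 0.1089; k_eq = 9.1824 N/mm

9.18 N/mm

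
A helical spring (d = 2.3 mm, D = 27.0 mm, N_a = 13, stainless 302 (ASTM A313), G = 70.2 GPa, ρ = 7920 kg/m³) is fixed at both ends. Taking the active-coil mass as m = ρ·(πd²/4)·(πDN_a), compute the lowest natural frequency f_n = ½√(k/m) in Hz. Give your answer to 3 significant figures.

81.3 Hz

k = Gd⁴/(8D³N_a) = (70.2×10³)(2.3⁴)/(8·27.0³·13) = 0.95967 N/mm = 959.67 N/m
Wire length L = πDN_a = π·27.0·13 = 1102.7 mm
m = ρ·(πd²/4)·L = 7920 × 4.1548×10⁻⁶ m² × 1.1027 m = 0.036285 kg
f_n = ½√(k/m) = 0.5·√(959.67/0.036285) = 0.5·√(26448) = 81.315 Hz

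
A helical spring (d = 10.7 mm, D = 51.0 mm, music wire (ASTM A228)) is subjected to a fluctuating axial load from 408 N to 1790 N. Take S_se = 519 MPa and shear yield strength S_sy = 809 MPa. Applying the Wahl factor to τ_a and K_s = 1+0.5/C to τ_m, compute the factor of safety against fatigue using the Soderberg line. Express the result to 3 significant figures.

C = D/d = 51.0/10.7 = 4.7664; K_W = (4C−1)/(4C−4)+0.615/C = 1.3282; K_s = 1+0.5/C = 1.1049
F_a = (F_max−F_min)/2 = 691 N; F_m = (F_max+F_min)/2 = 1099 N
τ_a = K_W·8F_aD/(πd³) = 1.3282 × 73.255 = 97.294 MPa
τ_m = K_s·8F_mD/(πd³) = 1.1049 × 116.51 = 128.73 MPa
Soderberg: 1/n_f = τ_a/S_se + τ_m/S_sy = 97.294/519 + 128.73/809 = 0.18747 + 0.15912 = 0.34659
n_f = 1/0.34659 = 2.885

2.89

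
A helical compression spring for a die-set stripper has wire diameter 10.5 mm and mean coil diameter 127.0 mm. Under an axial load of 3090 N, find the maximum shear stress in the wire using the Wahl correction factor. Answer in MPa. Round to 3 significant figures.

Spring index C = D/d = 127.0/10.5 = 12.0952
K_W = (4C−1)/(4C−4) + 0.615/C = 47.381/44.381 + 0.0508 = 1.1184
τ₀ = 8FD/(πd³) = 8·3090·127.0/(π·10.5³) = 3.13944e+06/3636.8 = 863.25 MPa
τ_max = K·τ₀ = 1.1184 × 863.25 = 965.49 MPa

965 MPa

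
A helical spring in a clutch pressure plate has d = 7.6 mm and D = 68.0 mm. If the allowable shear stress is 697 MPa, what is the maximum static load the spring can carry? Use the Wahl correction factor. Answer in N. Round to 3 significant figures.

C = D/d = 68.0/7.6 = 8.9474
K_W = (4C−1)/(4C−4) + 0.615/C = 34.789/31.789 + 0.0687 = 1.1631
τ_max = K·8FD/(πd³) → F_max = τ_allow·πd³/(8DK)
F_max = 697·π·7.6³/(8·68.0·1.1631) = 9.6122e+05/632.73 = 1519.2 N

1520 N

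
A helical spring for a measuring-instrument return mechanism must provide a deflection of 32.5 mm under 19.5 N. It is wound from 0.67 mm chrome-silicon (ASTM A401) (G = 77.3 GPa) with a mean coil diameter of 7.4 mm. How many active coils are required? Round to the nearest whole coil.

8

Required rate k = F/δ = 19.5/32.5 = 0.6 N/mm
N_a = Gd⁴/(8D³k) = (77.3×10³ × 0.67⁴)/(8 × 7.4³ × 0.6)
    = 15576.8 / 1945.08 = 8.008 → 8 coils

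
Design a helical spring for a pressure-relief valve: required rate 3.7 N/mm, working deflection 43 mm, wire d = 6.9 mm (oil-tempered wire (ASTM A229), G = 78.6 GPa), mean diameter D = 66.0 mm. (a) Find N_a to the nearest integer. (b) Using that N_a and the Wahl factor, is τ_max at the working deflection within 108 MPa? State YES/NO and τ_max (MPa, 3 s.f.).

(a) 21 coils; (b) YES, τ_max = 93.5 MPa

N_a = Gd⁴/(8D³k) = (78.6×10³)(6.9⁴)/(8·66.0³·3.7) = 20.94 → N_a = 21
Actual rate k = Gd⁴/(8D³·21) = 3.6887 N/mm
Working load F = kδ = 3.6887·43 = 158.62 N
C = 66.0/6.9 = 9.5652; K_W = (4C−1)/(4C−4)+0.615/C = 1.1519
τ_max = K_W·8FD/(πd³) = 1.1519·81.149 = 93.472 MPa
τ_max ≤ 108 MPa → acceptable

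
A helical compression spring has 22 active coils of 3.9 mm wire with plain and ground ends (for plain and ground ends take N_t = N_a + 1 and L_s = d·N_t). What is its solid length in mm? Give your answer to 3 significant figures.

89.7 mm

plain and ground ends: N_t = N_a + 1 = 22 + 1 = 23
L_s = d·N_t = 3.9 × 23 = 89.7 mm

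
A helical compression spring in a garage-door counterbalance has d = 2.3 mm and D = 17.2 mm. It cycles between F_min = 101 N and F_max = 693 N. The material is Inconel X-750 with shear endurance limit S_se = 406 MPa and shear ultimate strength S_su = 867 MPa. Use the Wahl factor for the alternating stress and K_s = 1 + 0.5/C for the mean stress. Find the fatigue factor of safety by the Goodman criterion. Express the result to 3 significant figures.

0.204

C = D/d = 17.2/2.3 = 7.4783; K_W = (4C−1)/(4C−4)+0.615/C = 1.1980; K_s = 1+0.5/C = 1.0669
F_a = (F_max−F_min)/2 = 296 N; F_m = (F_max+F_min)/2 = 397 N
τ_a = K_W·8F_aD/(πd³) = 1.1980 × 1065.6 = 1276.5 MPa
τ_m = K_s·8F_mD/(πd³) = 1.0669 × 1429.1 = 1524.7 MPa
Goodman: 1/n_f = τ_a/S_se + τ_m/S_su = 1276.5/406 + 1524.7/867 = 3.14421 + 1.75859 = 4.9028
n_f = 1/4.9028 = 0.204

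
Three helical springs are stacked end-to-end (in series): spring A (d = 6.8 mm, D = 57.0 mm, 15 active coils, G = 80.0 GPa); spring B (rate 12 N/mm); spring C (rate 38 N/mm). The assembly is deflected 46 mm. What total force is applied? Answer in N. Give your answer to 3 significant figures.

192 N

k_A = Gd⁴/(8D³N_a) = (80.0×10³)(6.8⁴)/(8·57.0³·15) = 7.697 N/mm
Series: 1/k_eq = 1/7.697 + 1/12 + 1/38 = 0.23957; k_eq = 4.1741 N/mm
F = k_eq·δ = 4.1741·46 = 192.01 N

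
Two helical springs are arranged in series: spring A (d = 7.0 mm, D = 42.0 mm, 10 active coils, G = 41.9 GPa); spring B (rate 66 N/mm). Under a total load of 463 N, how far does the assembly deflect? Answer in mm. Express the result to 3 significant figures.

34.3 mm

k_A = Gd⁴/(8D³N_a) = (41.9×10³)(7.0⁴)/(8·42.0³·10) = 16.973 N/mm
Series: 1/k_eq = 1/16.973 + 1/66 = 0.074067; k_eq = 13.501 N/mm
δ = F/k_eq = 463/13.501 = 34.293 mm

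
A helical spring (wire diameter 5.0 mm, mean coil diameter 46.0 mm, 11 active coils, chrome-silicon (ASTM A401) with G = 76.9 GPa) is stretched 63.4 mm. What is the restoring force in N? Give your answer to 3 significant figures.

356 N

k = Gd⁴/(8D³N_a) = (76.9×10³)(5.0⁴)/(8·46.0³·11) = 5.6111 N/mm
F = k·δ = 5.6111 × 63.4 = 355.75 N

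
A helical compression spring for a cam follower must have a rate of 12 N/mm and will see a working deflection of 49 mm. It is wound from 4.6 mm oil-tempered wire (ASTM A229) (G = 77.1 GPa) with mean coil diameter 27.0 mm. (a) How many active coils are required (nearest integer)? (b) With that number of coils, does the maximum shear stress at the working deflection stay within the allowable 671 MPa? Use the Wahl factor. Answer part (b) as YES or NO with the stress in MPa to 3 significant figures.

N_a = Gd⁴/(8D³k) = (77.1×10³)(4.6⁴)/(8·27.0³·12) = 18.27 → N_a = 18
Actual rate k = Gd⁴/(8D³·18) = 12.18 N/mm
Working load F = kδ = 12.18·49 = 596.8 N
C = 27.0/4.6 = 5.8696; K_W = (4C−1)/(4C−4)+0.615/C = 1.2588
τ_max = K_W·8FD/(πd³) = 1.2588·421.56 = 530.66 MPa
τ_max ≤ 671 MPa → acceptable

(a) 18 coils; (b) YES, τ_max = 531 MPa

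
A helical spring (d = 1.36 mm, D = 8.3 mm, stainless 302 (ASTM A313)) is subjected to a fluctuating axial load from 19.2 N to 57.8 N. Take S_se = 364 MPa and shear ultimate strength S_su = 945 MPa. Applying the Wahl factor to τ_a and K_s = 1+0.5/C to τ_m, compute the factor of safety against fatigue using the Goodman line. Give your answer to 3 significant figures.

1.08

C = D/d = 8.3/1.36 = 6.1029; K_W = (4C−1)/(4C−4)+0.615/C = 1.2477; K_s = 1+0.5/C = 1.0819
F_a = (F_max−F_min)/2 = 19.3 N; F_m = (F_max+F_min)/2 = 38.5 N
τ_a = K_W·8F_aD/(πd³) = 1.2477 × 162.17 = 202.34 MPa
τ_m = K_s·8F_mD/(πd³) = 1.0819 × 323.49 = 349.99 MPa
Goodman: 1/n_f = τ_a/S_se + τ_m/S_su = 202.34/364 + 349.99/945 = 0.55588 + 0.37036 = 0.92625
n_f = 1/0.92625 = 1.08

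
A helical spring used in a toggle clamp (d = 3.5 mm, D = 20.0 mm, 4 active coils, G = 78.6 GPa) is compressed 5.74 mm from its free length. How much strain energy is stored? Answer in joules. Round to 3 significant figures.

k = Gd⁴/(8D³N_a) = (78.6×10³)(3.5⁴)/(8·20.0³·4) = 46.074 N/mm
U = ½kδ² = 0.5 × 46.074 × 5.74² = 759.01 N·mm = 0.75901 J

0.759 J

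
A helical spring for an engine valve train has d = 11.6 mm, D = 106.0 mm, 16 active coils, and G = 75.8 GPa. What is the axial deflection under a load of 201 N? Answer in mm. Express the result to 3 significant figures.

k = Gd⁴/(8D³N_a) = (75.8×10³)(11.6⁴)/(8·106.0³·16) = 9.0027 N/mm
δ = F/k = 201 / 9.0027 = 22.327 mm

22.3 mm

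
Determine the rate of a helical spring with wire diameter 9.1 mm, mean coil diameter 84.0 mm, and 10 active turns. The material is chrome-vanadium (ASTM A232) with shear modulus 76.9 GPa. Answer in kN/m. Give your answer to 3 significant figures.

k = Gd⁴/(8D³N_a) = (76.9×10³ × 9.1⁴) / (8 × 84.0³ × 10)
  = 5.27341e+08 / 4.74163e+07 = 11.122 N/mm

11.1 kN/m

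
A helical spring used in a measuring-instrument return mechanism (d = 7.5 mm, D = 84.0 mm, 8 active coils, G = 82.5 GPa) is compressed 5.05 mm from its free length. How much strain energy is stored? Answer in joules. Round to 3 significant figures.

k = Gd⁴/(8D³N_a) = (82.5×10³)(7.5⁴)/(8·84.0³·8) = 6.8815 N/mm
U = ½kδ² = 0.5 × 6.8815 × 5.05² = 87.747 N·mm = 0.087747 J

0.0877 J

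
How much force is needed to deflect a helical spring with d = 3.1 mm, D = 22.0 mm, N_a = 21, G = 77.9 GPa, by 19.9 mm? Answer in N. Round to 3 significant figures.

80.0 N

k = Gd⁴/(8D³N_a) = (77.9×10³)(3.1⁴)/(8·22.0³·21) = 4.0217 N/mm
F = k·δ = 4.0217 × 19.9 = 80.031 N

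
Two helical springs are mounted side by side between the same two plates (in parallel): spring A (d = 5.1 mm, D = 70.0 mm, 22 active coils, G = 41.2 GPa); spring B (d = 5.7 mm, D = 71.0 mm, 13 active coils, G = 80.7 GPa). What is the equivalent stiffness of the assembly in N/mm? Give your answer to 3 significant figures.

2.75 N/mm

k_A = Gd⁴/(8D³N_a) = (41.2×10³)(5.1⁴)/(8·70.0³·22) = 0.46171 N/mm
k_B = Gd⁴/(8D³N_a) = (80.7×10³)(5.7⁴)/(8·71.0³·13) = 2.2886 N/mm
Parallel: k_eq = 0.46171 + 2.2886 = 2.7503 N/mm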